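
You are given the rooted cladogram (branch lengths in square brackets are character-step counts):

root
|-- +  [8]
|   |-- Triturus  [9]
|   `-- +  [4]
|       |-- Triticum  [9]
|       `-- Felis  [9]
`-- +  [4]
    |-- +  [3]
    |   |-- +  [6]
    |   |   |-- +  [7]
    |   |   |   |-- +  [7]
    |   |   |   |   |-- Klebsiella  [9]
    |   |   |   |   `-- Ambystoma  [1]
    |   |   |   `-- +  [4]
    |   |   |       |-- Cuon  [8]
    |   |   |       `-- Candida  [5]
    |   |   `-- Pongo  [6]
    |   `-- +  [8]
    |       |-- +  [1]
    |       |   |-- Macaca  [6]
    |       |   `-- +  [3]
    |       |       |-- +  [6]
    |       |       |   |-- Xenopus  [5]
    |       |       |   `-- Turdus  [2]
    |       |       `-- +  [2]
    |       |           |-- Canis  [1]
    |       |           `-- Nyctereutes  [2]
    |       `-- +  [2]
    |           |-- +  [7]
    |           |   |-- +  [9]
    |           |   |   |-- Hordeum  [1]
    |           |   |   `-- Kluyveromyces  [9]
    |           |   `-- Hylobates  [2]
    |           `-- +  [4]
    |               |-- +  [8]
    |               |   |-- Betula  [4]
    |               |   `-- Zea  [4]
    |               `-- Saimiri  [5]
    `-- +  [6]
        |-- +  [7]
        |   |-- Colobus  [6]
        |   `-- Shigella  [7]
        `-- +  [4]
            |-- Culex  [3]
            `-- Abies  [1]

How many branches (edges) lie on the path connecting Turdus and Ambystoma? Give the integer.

9

The MRCA of Turdus and Ambystoma is the node subtending ((((Klebsiella,Ambystoma),(Cuon,Candida)),Pongo),((Macaca,((Xenopus,Turdus),(Canis,Nyctereutes))),(((Hordeum,Kluyveromyces),Hylobates),((Betula,Zea),Saimiri)))).
From Turdus up to that node: 5 branches. From Ambystoma up to the same node: 4 branches. Total: 5 + 4 = 9.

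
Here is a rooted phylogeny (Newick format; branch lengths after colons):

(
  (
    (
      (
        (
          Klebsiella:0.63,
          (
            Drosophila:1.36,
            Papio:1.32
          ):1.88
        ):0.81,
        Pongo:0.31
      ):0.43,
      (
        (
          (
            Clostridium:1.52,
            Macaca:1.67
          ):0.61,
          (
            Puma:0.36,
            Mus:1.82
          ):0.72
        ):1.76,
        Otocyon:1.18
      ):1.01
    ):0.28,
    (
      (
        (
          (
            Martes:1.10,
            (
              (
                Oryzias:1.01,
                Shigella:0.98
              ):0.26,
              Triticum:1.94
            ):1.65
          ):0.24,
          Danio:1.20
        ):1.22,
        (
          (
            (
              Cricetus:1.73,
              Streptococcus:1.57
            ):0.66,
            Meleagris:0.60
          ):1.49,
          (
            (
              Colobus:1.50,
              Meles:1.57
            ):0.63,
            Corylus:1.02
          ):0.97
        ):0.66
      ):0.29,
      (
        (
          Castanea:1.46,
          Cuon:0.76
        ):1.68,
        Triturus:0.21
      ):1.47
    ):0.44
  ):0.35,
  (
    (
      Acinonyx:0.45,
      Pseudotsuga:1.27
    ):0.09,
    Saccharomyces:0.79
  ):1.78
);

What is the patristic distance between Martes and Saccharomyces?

6.21

The path runs Martes → … → MRCA → … → Saccharomyces; the MRCA is the root of the tree.
Branch lengths along that path: 1.10 + 0.24 + 1.22 + 0.29 + 0.44 + 0.35 + 1.78 + 0.79 = 6.21.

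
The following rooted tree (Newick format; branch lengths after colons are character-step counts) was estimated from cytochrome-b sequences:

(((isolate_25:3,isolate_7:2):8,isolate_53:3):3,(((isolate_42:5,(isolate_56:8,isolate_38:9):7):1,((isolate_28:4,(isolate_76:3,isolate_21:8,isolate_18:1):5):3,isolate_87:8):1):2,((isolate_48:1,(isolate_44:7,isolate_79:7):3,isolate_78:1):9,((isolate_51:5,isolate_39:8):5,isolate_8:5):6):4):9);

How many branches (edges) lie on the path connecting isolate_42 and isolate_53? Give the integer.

The MRCA of isolate_42 and isolate_53 is the root of the tree.
From isolate_42 up to that node: 4 branches. From isolate_53 up to the same node: 2 branches. Total: 4 + 2 = 6.

6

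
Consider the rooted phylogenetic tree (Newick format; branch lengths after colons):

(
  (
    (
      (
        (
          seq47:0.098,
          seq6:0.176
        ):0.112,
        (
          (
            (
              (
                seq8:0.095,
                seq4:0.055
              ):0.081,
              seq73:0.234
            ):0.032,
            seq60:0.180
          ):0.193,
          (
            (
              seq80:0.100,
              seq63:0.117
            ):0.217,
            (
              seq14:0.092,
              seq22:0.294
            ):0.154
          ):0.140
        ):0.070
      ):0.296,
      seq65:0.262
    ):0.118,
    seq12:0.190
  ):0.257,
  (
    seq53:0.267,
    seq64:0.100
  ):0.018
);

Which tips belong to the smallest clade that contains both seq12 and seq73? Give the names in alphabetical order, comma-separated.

Tracing seq12: it sits inside ((((seq47,seq6),((((seq8,seq4),seq73),seq60),((seq80,seq63),(seq14,seq22)))),seq65),seq12).
Tracing seq73: it sits inside ((seq8,seq4),seq73).
The smallest clade enclosing both is ((((seq47,seq6),((((seq8,seq4),seq73),seq60),((seq80,seq63),(seq14,seq22)))),seq65),seq12); the answer is its 12 terminal taxa in alphabetical order.

seq12, seq14, seq22, seq4, seq47, seq6, seq60, seq63, seq65, seq73, seq8, seq80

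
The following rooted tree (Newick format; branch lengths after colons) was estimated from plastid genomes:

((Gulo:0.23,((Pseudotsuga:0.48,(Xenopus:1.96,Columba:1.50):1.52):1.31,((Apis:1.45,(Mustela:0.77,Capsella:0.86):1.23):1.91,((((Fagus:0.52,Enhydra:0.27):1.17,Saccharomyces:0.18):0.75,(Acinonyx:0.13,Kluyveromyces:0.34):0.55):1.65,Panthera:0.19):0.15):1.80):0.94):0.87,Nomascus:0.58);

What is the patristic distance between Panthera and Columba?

6.47

The path runs Panthera → … → MRCA → … → Columba; the MRCA is the node subtending ((Pseudotsuga,(Xenopus,Columba)),((Apis,(Mustela,Capsella)),((((Fagus,Enhydra),Saccharomyces),(Acinonyx,Kluyveromyces)),Panthera))).
Branch lengths along that path: 0.19 + 0.15 + 1.80 + 1.31 + 1.52 + 1.50 = 6.47.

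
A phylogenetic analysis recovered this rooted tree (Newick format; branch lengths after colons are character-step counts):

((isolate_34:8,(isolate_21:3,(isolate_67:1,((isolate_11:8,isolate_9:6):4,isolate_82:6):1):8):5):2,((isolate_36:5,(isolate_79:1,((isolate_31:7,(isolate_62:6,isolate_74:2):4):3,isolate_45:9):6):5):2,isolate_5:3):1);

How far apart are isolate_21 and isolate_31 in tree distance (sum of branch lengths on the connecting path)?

The path runs isolate_21 → … → MRCA → … → isolate_31; the MRCA is the root of the tree.
Branch lengths along that path: 3 + 5 + 2 + 1 + 2 + 5 + 6 + 3 + 7 = 34.

34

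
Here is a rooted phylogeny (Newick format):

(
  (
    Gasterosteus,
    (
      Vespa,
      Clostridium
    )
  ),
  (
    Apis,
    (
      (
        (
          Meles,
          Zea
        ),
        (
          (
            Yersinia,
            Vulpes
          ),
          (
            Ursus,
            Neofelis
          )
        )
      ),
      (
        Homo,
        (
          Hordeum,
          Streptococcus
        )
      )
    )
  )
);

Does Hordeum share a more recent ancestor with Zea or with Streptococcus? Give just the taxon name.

Streptococcus

The MRCA of Hordeum and Streptococcus subtends (Hordeum,Streptococcus) (2 taxa).
The MRCA of Hordeum and Zea subtends (((Meles,Zea),((Yersinia,Vulpes),(Ursus,Neofelis))),(Homo,(Hordeum,Streptococcus))) (9 taxa).
The first is nested inside the second, so Hordeum shares a more recent common ancestor with Streptococcus.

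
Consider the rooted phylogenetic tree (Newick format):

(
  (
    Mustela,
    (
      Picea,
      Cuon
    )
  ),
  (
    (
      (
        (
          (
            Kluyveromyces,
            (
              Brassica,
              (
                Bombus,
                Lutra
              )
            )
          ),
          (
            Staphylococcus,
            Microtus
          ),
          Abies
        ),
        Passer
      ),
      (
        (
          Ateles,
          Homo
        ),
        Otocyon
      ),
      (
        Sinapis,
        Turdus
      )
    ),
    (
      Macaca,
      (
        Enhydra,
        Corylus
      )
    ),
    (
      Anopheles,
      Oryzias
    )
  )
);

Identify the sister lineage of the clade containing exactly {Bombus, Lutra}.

The clade containing exactly {Bombus, Lutra} attaches to the tree at the node subtending (Brassica,(Bombus,Lutra)).
The other lineage descending from that same node — the sister group — is the single tip Brassica.

Brassica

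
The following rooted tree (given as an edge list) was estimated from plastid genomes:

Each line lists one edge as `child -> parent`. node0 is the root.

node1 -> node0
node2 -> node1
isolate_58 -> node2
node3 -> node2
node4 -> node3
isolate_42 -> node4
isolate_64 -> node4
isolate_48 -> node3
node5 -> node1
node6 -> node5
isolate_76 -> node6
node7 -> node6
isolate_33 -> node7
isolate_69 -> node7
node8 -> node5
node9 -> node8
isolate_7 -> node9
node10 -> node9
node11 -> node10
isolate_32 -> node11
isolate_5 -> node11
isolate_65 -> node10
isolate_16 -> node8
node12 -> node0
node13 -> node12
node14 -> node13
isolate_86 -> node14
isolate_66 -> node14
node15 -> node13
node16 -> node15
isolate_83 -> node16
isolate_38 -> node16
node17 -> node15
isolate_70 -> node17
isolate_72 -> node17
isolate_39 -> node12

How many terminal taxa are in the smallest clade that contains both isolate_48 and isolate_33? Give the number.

The MRCA of isolate_48 and isolate_33 is the node subtending ((isolate_58,((isolate_42,isolate_64),isolate_48)),((isolate_76,(isolate_33,isolate_69)),((isolate_7,((isolate_32,isolate_5),isolate_65)),isolate_16))).
That clade contains 12 terminal taxa: isolate_16, isolate_32, isolate_33, isolate_42, isolate_48, isolate_5, isolate_58, isolate_64, isolate_65, isolate_69, isolate_7, isolate_76.

12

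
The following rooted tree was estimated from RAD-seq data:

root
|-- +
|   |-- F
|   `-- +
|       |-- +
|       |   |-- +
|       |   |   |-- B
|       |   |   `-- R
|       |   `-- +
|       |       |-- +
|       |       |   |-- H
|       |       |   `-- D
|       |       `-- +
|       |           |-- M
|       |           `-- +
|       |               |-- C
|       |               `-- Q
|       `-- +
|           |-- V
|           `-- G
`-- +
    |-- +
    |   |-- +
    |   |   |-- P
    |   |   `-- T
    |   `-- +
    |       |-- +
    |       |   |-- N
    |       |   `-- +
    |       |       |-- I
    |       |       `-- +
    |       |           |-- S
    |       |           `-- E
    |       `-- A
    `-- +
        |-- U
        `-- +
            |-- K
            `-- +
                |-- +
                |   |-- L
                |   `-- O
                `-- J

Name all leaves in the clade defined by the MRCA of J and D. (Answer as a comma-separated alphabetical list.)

A, B, C, D, E, F, G, H, I, J, K, L, M, N, O, P, Q, R, S, T, U, V

Tracing J: it sits inside ((L,O),J).
Tracing D: it sits inside (H,D).
The smallest clade enclosing both is the whole tree (their MRCA is the root), so the answer is all 22 tips in alphabetical order.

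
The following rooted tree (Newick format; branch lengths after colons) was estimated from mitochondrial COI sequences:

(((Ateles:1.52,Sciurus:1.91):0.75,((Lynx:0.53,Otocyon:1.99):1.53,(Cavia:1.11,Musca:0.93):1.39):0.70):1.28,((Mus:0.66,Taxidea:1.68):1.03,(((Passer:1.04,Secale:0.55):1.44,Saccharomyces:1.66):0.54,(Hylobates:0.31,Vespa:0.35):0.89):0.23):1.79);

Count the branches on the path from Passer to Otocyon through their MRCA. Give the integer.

9

The MRCA of Passer and Otocyon is the root of the tree.
From Passer up to that node: 5 branches. From Otocyon up to the same node: 4 branches. Total: 5 + 4 = 9.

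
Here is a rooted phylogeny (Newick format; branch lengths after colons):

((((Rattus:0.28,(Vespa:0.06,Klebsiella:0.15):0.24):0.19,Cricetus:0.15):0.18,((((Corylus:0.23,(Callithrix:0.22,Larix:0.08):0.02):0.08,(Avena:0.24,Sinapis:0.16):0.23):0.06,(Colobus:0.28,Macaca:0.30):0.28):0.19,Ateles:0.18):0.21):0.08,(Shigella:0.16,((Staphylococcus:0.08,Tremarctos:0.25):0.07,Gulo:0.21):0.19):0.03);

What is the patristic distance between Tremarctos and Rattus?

1.27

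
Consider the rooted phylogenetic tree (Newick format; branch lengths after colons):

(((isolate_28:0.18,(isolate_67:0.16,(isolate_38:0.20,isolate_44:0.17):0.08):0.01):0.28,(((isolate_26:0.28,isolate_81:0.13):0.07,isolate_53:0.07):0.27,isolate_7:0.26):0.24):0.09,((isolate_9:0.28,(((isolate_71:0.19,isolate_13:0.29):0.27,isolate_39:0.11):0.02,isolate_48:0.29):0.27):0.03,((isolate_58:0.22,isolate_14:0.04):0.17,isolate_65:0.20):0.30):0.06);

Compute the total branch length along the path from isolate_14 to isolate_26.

The path runs isolate_14 → … → MRCA → … → isolate_26; the MRCA is the root of the tree.
Branch lengths along that path: 0.04 + 0.17 + 0.30 + 0.06 + 0.09 + 0.24 + 0.27 + 0.07 + 0.28 = 1.52.

1.52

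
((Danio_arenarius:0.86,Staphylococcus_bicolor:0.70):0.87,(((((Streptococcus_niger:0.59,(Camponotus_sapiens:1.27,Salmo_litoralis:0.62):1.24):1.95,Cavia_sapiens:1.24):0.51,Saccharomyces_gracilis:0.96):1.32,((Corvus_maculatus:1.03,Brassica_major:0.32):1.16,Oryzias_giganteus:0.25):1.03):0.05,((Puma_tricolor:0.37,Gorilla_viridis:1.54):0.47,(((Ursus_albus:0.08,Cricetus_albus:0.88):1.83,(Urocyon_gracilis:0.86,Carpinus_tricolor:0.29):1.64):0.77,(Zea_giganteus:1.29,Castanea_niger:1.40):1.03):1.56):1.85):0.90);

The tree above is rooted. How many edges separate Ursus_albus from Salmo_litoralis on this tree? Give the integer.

The MRCA of Ursus_albus and Salmo_litoralis is the node subtending (((((Streptococcus_niger,(Camponotus_sapiens,Salmo_litoralis)),Cavia_sapiens),Saccharomyces_gracilis),((Corvus_maculatus,Brassica_major),Oryzias_giganteus)),((Puma_tricolor,Gorilla_viridis),(((Ursus_albus,Cricetus_albus),(Urocyon_gracilis,Carpinus_tricolor)),(Zea_giganteus,Castanea_niger)))).
From Ursus_albus up to that node: 5 branches. From Salmo_litoralis up to the same node: 6 branches. Total: 5 + 6 = 11.

11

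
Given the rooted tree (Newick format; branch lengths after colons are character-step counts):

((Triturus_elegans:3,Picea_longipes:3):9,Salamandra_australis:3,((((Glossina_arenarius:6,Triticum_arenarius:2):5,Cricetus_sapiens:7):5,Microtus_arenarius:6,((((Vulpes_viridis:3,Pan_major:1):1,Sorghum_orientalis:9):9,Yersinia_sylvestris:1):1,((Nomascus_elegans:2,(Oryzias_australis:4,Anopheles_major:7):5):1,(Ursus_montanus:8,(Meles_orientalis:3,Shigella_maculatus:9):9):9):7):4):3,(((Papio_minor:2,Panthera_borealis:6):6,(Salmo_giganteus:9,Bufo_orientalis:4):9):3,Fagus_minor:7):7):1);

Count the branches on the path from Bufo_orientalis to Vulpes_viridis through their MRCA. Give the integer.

10

The MRCA of Bufo_orientalis and Vulpes_viridis is the node subtending ((((Glossina_arenarius,Triticum_arenarius),Cricetus_sapiens),Microtus_arenarius,((((Vulpes_viridis,Pan_major),Sorghum_orientalis),Yersinia_sylvestris),((Nomascus_elegans,(Oryzias_australis,Anopheles_major)),(Ursus_montanus,(Meles_orientalis,Shigella_maculatus))))),(((Papio_minor,Panthera_borealis),(Salmo_giganteus,Bufo_orientalis)),Fagus_minor)).
From Bufo_orientalis up to that node: 4 branches. From Vulpes_viridis up to the same node: 6 branches. Total: 4 + 6 = 10.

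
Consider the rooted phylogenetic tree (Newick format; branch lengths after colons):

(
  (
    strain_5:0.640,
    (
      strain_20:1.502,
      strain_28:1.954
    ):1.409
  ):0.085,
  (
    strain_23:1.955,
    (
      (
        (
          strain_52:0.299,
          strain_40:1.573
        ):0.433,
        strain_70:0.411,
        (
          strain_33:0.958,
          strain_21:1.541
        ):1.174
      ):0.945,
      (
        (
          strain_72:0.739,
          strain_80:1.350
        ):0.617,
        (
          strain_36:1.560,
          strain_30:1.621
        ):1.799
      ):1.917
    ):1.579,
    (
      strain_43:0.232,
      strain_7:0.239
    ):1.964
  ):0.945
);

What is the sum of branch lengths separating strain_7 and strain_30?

9.119

The path runs strain_7 → … → MRCA → … → strain_30; the MRCA is the node subtending (strain_23,(((strain_52,strain_40),strain_70,(strain_33,strain_21)),((strain_72,strain_80),(strain_36,strain_30))),(strain_43,strain_7)).
Branch lengths along that path: 0.239 + 1.964 + 1.579 + 1.917 + 1.799 + 1.621 = 9.119.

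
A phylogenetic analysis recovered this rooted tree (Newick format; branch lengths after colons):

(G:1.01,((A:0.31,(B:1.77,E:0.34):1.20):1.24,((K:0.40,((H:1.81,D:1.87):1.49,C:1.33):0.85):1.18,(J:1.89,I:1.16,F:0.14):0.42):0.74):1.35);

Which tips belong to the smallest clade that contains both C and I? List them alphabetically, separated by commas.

C, D, F, H, I, J, K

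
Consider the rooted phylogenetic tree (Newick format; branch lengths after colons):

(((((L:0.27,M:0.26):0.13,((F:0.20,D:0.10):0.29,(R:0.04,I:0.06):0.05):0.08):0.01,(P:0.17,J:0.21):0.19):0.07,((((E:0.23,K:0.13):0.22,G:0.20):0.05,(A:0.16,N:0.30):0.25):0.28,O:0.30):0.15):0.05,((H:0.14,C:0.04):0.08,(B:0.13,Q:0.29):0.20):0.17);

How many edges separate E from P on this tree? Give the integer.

The MRCA of E and P is the node subtending ((((L,M),((F,D),(R,I))),(P,J)),((((E,K),G),(A,N)),O)).
From E up to that node: 5 branches. From P up to the same node: 3 branches. Total: 5 + 3 = 8.

8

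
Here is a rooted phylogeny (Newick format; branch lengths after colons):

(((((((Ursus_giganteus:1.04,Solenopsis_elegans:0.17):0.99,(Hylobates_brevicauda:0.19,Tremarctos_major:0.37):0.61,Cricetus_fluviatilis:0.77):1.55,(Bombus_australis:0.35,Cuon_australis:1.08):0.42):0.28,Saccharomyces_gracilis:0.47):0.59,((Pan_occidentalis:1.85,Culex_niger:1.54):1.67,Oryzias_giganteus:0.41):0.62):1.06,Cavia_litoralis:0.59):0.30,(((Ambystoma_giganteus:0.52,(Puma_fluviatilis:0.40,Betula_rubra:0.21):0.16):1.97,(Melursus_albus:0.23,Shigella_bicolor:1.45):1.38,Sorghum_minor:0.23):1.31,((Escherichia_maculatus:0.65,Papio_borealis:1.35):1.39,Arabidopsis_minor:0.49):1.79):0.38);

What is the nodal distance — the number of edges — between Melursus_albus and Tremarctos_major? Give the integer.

11

The MRCA of Melursus_albus and Tremarctos_major is the root of the tree.
From Melursus_albus up to that node: 4 branches. From Tremarctos_major up to the same node: 7 branches. Total: 4 + 7 = 11.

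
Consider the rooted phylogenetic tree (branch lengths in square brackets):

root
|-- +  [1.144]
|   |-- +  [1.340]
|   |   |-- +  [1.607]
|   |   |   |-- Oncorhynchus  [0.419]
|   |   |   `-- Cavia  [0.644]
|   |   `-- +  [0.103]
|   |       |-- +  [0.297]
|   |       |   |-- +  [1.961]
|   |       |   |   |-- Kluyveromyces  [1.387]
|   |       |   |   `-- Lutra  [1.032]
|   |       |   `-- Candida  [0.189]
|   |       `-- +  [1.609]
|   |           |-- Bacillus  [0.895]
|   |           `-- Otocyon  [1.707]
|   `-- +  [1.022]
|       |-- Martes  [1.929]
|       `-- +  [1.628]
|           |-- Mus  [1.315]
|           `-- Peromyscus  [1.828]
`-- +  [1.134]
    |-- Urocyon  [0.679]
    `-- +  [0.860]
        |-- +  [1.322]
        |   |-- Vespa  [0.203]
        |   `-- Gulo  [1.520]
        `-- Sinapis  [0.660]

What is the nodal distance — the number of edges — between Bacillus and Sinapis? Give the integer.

8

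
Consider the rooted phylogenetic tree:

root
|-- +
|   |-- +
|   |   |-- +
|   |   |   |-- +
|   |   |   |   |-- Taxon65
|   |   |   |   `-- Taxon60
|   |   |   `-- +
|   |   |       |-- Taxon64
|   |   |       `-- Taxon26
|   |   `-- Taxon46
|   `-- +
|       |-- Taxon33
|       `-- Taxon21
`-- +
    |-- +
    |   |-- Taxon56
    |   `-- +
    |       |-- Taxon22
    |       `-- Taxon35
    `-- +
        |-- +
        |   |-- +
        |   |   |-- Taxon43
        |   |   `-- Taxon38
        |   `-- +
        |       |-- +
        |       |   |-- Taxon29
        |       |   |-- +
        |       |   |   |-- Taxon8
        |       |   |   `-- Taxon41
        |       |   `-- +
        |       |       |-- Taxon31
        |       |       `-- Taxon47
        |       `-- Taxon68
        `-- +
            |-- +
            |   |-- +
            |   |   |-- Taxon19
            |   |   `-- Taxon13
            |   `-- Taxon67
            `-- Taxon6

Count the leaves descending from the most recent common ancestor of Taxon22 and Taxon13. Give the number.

The MRCA of Taxon22 and Taxon13 is the node subtending ((Taxon56,(Taxon22,Taxon35)),(((Taxon43,Taxon38),((Taxon29,(Taxon8,Taxon41),(Taxon31,Taxon47)),Taxon68)),(((Taxon19,Taxon13),Taxon67),Taxon6))).
That clade contains 15 terminal taxa: Taxon13, Taxon19, Taxon22, Taxon29, Taxon31, Taxon35, Taxon38, Taxon41, Taxon43, Taxon47, Taxon56, Taxon6, Taxon67, Taxon68, Taxon8.

15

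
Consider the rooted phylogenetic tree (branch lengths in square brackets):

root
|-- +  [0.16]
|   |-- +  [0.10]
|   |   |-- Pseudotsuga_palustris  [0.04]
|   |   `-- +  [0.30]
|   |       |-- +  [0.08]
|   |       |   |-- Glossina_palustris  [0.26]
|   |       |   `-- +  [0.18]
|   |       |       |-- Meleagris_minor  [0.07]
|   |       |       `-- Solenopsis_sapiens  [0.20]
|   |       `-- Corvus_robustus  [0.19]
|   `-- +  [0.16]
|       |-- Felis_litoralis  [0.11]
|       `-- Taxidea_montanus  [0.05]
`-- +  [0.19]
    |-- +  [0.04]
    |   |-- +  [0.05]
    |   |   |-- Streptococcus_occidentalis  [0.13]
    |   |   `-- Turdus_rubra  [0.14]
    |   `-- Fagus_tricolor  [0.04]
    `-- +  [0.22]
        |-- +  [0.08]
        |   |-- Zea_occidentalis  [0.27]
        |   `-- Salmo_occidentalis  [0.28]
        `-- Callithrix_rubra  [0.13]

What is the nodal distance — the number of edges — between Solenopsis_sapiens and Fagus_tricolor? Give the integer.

9

The MRCA of Solenopsis_sapiens and Fagus_tricolor is the root of the tree.
From Solenopsis_sapiens up to that node: 6 branches. From Fagus_tricolor up to the same node: 3 branches. Total: 6 + 3 = 9.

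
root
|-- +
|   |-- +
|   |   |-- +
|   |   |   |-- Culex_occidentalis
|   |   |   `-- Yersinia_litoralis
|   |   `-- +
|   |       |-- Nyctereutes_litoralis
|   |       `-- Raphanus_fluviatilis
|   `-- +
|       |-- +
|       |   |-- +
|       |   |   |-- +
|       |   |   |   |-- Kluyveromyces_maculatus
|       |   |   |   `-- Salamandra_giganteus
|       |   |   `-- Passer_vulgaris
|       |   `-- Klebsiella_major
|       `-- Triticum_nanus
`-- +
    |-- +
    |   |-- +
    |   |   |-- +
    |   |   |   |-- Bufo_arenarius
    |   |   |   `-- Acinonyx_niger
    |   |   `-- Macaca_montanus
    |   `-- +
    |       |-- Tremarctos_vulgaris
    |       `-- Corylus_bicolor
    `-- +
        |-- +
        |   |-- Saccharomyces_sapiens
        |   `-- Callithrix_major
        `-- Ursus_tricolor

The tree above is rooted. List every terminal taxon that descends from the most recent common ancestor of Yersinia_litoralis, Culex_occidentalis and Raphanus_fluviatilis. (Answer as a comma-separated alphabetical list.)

Culex_occidentalis, Nyctereutes_litoralis, Raphanus_fluviatilis, Yersinia_litoralis

Tracing Yersinia_litoralis: it sits inside (Culex_occidentalis,Yersinia_litoralis).
Tracing Culex_occidentalis: it sits inside (Culex_occidentalis,Yersinia_litoralis).
Tracing Raphanus_fluviatilis: it sits inside (Nyctereutes_litoralis,Raphanus_fluviatilis).
The smallest clade enclosing all 3 is ((Culex_occidentalis,Yersinia_litoralis),(Nyctereutes_litoralis,Raphanus_fluviatilis)); the answer is its 4 terminal taxa in alphabetical order.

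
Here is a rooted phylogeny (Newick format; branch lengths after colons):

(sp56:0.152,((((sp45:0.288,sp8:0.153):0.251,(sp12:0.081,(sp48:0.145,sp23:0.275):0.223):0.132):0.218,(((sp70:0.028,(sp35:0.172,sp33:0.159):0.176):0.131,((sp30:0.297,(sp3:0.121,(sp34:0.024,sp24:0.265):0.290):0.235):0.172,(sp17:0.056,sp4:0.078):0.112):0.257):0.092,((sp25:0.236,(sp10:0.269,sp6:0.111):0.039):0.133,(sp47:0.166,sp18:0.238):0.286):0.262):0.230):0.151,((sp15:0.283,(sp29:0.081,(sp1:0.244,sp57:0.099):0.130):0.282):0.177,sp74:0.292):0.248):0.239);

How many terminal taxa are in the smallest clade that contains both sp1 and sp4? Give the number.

The MRCA of sp1 and sp4 is the node subtending ((((sp45,sp8),(sp12,(sp48,sp23))),(((sp70,(sp35,sp33)),((sp30,(sp3,(sp34,sp24))),(sp17,sp4))),((sp25,(sp10,sp6)),(sp47,sp18)))),((sp15,(sp29,(sp1,sp57))),sp74)).
That clade contains 24 terminal taxa: sp1, sp10, sp12, sp15, sp17, sp18, sp23, sp24, sp25, sp29, sp3, sp30, sp33, sp34, sp35, sp4, sp45, sp47, sp48, sp57, sp6, sp70, sp74, sp8.

24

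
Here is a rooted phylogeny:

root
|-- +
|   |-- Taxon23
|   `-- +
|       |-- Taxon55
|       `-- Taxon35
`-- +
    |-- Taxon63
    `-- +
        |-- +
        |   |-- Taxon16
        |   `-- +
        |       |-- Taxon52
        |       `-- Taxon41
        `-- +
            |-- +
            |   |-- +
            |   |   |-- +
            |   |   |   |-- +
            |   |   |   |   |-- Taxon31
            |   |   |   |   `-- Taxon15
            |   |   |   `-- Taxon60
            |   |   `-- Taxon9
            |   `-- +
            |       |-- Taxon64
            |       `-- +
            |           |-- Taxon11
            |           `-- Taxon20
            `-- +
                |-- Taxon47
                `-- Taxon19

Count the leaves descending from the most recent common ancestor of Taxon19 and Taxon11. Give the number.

9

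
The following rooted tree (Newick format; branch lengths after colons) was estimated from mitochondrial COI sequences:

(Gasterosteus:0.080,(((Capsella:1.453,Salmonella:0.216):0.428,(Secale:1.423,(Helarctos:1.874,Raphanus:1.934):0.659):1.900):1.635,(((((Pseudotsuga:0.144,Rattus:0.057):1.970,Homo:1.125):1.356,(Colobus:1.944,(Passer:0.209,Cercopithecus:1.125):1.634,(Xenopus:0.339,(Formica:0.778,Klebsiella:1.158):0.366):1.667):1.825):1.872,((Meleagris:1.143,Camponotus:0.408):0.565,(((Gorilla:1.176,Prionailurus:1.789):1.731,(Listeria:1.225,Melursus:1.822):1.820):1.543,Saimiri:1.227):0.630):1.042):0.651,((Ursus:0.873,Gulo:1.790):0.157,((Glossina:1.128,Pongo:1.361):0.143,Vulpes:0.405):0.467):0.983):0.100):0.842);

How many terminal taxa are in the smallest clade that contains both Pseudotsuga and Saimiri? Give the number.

16

The MRCA of Pseudotsuga and Saimiri is the node subtending ((((Pseudotsuga,Rattus),Homo),(Colobus,(Passer,Cercopithecus),(Xenopus,(Formica,Klebsiella)))),((Meleagris,Camponotus),(((Gorilla,Prionailurus),(Listeria,Melursus)),Saimiri))).
That clade contains 16 terminal taxa: Camponotus, Cercopithecus, Colobus, Formica, Gorilla, Homo, Klebsiella, Listeria, Meleagris, Melursus, Passer, Prionailurus, Pseudotsuga, Rattus, Saimiri, Xenopus.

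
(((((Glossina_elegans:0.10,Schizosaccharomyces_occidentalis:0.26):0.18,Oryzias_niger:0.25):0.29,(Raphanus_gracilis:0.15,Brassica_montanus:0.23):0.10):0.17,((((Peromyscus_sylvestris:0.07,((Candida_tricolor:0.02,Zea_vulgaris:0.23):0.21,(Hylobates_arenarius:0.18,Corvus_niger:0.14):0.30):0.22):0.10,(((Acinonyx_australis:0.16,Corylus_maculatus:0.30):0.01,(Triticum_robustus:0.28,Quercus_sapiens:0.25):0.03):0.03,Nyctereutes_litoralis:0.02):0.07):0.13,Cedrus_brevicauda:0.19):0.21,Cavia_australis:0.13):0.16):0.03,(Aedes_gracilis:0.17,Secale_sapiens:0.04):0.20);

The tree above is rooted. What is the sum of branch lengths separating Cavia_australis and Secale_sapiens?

0.56

The path runs Cavia_australis → … → MRCA → … → Secale_sapiens; the MRCA is the root of the tree.
Branch lengths along that path: 0.13 + 0.16 + 0.03 + 0.20 + 0.04 = 0.56.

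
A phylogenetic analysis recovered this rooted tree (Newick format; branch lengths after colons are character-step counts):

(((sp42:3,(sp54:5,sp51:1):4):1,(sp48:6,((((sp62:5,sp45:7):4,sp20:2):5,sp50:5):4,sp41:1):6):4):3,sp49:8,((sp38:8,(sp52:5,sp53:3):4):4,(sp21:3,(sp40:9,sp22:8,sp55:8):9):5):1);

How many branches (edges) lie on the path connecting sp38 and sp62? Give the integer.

The MRCA of sp38 and sp62 is the root of the tree.
From sp38 up to that node: 3 branches. From sp62 up to the same node: 7 branches. Total: 3 + 7 = 10.

10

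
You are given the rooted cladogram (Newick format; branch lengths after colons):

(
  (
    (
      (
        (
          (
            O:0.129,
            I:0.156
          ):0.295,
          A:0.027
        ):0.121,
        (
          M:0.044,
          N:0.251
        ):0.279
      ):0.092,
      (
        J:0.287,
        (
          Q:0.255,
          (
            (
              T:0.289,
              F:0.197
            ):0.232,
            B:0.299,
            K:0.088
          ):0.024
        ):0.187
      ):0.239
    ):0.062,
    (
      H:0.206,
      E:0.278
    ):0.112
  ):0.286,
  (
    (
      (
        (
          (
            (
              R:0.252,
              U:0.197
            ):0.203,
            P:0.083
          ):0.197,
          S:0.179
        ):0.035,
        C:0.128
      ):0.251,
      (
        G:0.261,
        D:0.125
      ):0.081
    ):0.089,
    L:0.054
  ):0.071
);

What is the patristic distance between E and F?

1.331

The path runs E → … → MRCA → … → F; the MRCA is the node subtending (((((O,I),A),(M,N)),(J,(Q,((T,F),B,K)))),(H,E)).
Branch lengths along that path: 0.278 + 0.112 + 0.062 + 0.239 + 0.187 + 0.024 + 0.232 + 0.197 = 1.331.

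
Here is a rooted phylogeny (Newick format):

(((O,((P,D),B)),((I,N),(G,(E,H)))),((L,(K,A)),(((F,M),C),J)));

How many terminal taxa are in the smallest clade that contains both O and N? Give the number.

The MRCA of O and N is the node subtending ((O,((P,D),B)),((I,N),(G,(E,H)))).
That clade contains 9 terminal taxa: B, D, E, G, H, I, N, O, P.

9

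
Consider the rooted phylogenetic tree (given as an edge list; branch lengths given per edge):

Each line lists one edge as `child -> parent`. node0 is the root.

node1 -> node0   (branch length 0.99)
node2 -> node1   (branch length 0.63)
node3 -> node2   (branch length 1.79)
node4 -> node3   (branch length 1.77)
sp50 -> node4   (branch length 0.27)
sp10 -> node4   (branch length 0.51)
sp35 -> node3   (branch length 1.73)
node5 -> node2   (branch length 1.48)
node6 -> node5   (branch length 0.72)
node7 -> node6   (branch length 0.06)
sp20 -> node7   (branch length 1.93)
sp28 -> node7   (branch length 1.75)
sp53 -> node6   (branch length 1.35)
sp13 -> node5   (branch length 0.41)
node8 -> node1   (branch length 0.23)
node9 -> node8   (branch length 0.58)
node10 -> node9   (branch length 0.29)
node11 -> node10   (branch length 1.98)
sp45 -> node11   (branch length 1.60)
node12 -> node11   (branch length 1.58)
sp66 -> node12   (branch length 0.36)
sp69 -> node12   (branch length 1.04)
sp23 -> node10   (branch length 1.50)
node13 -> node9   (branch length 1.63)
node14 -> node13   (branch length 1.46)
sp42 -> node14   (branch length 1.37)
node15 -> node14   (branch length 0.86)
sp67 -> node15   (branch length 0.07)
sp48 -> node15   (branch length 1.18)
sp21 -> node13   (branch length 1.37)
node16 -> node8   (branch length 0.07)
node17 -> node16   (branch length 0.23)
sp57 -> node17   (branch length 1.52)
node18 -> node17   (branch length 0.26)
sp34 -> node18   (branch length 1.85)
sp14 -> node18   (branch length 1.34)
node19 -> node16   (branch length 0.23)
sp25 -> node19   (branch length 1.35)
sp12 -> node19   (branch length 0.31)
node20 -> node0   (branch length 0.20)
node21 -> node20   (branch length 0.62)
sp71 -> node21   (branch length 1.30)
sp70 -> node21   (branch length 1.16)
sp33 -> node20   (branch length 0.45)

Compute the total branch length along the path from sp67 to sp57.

6.42

The path runs sp67 → … → MRCA → … → sp57; the MRCA is the node subtending ((((sp45,(sp66,sp69)),sp23),((sp42,(sp67,sp48)),sp21)),((sp57,(sp34,sp14)),(sp25,sp12))).
Branch lengths along that path: 0.07 + 0.86 + 1.46 + 1.63 + 0.58 + 0.07 + 0.23 + 1.52 = 6.42.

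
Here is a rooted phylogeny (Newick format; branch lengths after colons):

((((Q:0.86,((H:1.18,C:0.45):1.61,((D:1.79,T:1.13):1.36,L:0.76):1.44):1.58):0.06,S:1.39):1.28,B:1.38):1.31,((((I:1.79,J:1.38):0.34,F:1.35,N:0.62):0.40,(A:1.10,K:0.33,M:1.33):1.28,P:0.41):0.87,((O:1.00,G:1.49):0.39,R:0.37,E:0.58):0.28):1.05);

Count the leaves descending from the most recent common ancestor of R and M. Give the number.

12

The MRCA of R and M is the node subtending ((((I,J),F,N),(A,K,M),P),((O,G),R,E)).
That clade contains 12 terminal taxa: A, E, F, G, I, J, K, M, N, O, P, R.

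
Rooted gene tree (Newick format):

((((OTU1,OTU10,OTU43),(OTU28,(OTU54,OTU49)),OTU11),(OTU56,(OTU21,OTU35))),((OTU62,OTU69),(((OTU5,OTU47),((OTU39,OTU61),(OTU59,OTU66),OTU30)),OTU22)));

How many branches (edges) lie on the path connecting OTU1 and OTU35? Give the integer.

The MRCA of OTU1 and OTU35 is the node subtending (((OTU1,OTU10,OTU43),(OTU28,(OTU54,OTU49)),OTU11),(OTU56,(OTU21,OTU35))).
From OTU1 up to that node: 3 branches. From OTU35 up to the same node: 3 branches. Total: 3 + 3 = 6.

6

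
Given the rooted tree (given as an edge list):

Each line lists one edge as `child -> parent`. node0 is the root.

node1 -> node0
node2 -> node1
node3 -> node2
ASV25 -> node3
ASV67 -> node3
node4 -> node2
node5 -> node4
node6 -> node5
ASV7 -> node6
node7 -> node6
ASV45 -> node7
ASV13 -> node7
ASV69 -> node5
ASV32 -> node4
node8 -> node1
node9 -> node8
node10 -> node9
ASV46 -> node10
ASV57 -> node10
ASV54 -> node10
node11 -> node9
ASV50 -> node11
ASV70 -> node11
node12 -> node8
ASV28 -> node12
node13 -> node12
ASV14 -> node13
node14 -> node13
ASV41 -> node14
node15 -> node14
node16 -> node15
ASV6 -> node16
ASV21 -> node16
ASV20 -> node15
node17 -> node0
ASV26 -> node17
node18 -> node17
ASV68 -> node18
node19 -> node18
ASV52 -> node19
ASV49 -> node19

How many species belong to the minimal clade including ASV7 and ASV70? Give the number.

The MRCA of ASV7 and ASV70 is the node subtending (((ASV25,ASV67),(((ASV7,(ASV45,ASV13)),ASV69),ASV32)),(((ASV46,ASV57,ASV54),(ASV50,ASV70)),(ASV28,(ASV14,(ASV41,((ASV6,ASV21),ASV20)))))).
That clade contains 18 terminal taxa: ASV13, ASV14, ASV20, ASV21, ASV25, ASV28, ASV32, ASV41, ASV45, ASV46, ASV50, ASV54, ASV57, ASV6, ASV67, ASV69, ASV7, ASV70.

18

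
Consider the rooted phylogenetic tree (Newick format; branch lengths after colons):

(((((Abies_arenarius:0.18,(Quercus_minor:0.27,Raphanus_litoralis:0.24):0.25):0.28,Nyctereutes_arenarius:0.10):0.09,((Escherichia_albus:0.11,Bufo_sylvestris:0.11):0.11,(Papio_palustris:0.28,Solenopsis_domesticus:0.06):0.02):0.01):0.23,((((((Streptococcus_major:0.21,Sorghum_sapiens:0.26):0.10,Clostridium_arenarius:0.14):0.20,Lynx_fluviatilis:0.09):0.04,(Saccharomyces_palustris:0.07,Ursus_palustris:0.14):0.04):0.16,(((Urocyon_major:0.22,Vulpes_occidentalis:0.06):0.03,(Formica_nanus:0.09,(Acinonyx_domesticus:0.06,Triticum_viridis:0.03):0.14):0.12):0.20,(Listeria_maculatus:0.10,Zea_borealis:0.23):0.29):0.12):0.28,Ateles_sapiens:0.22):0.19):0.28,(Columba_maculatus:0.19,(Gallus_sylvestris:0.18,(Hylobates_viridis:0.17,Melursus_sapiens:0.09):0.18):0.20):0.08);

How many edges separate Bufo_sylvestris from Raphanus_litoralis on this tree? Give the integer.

7

The MRCA of Bufo_sylvestris and Raphanus_litoralis is the node subtending (((Abies_arenarius,(Quercus_minor,Raphanus_litoralis)),Nyctereutes_arenarius),((Escherichia_albus,Bufo_sylvestris),(Papio_palustris,Solenopsis_domesticus))).
From Bufo_sylvestris up to that node: 3 branches. From Raphanus_litoralis up to the same node: 4 branches. Total: 3 + 4 = 7.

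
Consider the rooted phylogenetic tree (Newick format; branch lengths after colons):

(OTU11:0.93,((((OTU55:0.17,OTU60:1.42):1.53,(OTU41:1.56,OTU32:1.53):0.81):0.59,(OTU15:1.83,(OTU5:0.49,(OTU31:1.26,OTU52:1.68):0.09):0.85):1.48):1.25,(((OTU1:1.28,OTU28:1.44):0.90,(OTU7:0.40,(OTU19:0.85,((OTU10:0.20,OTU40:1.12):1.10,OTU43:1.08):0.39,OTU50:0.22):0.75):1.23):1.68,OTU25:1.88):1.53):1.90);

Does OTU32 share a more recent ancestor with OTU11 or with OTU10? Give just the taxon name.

The MRCA of OTU32 and OTU10 subtends ((((OTU55,OTU60),(OTU41,OTU32)),(OTU15,(OTU5,(OTU31,OTU52)))),(((OTU1,OTU28),(OTU7,(OTU19,((OTU10,OTU40),OTU43),OTU50))),OTU25)) (17 taxa).
The MRCA of OTU32 and OTU11 is the root, subtending the entire tree (18 taxa).
The first is nested inside the second, so OTU32 shares a more recent common ancestor with OTU10.

OTU10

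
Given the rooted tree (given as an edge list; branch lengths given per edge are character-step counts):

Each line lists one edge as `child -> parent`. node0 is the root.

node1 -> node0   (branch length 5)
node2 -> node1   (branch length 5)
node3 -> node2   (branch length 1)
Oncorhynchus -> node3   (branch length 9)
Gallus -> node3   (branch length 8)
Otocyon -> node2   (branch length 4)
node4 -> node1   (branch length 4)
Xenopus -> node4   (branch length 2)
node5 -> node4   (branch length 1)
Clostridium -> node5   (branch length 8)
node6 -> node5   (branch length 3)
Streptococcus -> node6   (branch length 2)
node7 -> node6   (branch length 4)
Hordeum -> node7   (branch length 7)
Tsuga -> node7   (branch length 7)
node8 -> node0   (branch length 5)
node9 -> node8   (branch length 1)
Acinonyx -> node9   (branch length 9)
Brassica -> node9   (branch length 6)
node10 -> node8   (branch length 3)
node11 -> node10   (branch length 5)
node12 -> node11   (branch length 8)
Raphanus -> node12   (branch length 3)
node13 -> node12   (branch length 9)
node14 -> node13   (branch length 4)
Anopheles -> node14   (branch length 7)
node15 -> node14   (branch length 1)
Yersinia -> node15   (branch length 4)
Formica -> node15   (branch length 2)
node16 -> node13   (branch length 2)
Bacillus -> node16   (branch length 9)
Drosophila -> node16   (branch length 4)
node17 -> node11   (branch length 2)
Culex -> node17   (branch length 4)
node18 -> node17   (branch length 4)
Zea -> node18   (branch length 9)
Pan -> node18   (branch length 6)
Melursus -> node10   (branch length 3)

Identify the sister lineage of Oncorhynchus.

Oncorhynchus attaches to the tree at the node subtending (Oncorhynchus,Gallus).
The other lineage descending from that same node — the sister group — is the single tip Gallus.

Gallus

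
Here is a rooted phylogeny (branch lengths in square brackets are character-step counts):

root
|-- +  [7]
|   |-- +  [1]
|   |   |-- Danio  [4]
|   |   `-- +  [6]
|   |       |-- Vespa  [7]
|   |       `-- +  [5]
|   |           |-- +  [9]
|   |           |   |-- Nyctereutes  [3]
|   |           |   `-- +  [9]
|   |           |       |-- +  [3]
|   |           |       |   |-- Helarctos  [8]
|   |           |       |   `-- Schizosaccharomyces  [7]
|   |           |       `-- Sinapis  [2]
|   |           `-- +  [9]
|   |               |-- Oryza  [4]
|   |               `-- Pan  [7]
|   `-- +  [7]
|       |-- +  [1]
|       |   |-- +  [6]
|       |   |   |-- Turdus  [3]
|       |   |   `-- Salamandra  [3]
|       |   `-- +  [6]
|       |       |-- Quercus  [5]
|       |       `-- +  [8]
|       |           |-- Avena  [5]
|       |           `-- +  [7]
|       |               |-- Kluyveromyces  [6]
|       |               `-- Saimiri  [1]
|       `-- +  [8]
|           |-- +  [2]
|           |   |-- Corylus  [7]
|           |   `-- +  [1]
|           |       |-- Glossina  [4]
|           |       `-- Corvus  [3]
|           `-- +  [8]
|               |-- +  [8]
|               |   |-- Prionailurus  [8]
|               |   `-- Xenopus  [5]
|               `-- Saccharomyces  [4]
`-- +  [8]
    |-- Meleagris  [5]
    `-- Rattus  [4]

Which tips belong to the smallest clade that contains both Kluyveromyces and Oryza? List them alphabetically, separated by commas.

Avena, Corvus, Corylus, Danio, Glossina, Helarctos, Kluyveromyces, Nyctereutes, Oryza, Pan, Prionailurus, Quercus, Saccharomyces, Saimiri, Salamandra, Schizosaccharomyces, Sinapis, Turdus, Vespa, Xenopus

Tracing Kluyveromyces: it sits inside (Kluyveromyces,Saimiri).
Tracing Oryza: it sits inside (Oryza,Pan).
The smallest clade enclosing both is ((Danio,(Vespa,((Nyctereutes,((Helarctos,Schizosaccharomyces),Sinapis)),(Oryza,Pan)))),(((Turdus,Salamandra),(Quercus,(Avena,(Kluyveromyces,Saimiri)))),((Corylus,(Glossina,Corvus)),((Prionailurus,Xenopus),Saccharomyces)))); the answer is its 20 terminal taxa in alphabetical order.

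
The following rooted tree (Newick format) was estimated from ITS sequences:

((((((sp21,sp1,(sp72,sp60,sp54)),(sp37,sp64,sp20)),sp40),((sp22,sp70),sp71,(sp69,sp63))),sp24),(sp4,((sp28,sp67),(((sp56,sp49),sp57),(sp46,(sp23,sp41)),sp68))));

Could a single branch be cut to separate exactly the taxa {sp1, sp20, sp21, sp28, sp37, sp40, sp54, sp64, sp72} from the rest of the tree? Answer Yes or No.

The MRCA of the listed taxa is the root, so the smallest clade containing them is the whole tree.
That clade also contains sp22, sp23, sp24, sp4, sp41, sp46, sp49, sp56, sp57, sp60, sp63, sp67, sp68, sp69, sp70, sp71, which are not in the proposed group, so the group is not monophyletic.

No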